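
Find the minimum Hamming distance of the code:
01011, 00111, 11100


Comparing all pairs, minimum distance: 2
Can detect 1 errors, correct 0 errors

2


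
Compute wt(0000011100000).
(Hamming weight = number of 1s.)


Counting 1s in 0000011100000

3


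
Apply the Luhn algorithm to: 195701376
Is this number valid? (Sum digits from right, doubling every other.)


Luhn sum = 36
36 mod 10 = 6

Invalid (Luhn sum mod 10 = 6)


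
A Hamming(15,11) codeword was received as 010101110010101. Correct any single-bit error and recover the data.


Syndrome = 6: error at position 6

Data: 00010010101 (corrected bit 6)


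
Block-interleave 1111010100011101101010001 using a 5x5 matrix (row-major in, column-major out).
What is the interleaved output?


Matrix:
  11110
  10100
  01110
  11010
  10001
Read columns: 1101110110111001011000001

1101110110111001011000001


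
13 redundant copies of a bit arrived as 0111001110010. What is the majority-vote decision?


Ones: 7 out of 13
Threshold: 7

1 (7/13 voted 1)


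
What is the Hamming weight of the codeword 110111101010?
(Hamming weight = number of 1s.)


Counting 1s in 110111101010

8


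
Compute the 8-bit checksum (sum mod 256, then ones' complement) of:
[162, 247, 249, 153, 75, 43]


Sum = 929 mod 256 = 161
Complement = 94

94


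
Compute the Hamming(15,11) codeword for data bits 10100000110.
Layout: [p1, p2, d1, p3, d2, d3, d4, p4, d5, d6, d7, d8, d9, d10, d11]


Parity bits: p1=0, p2=1, p3=1, p4=0

011101000000110


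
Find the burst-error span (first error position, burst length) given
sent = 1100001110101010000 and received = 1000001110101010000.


XOR: 0100000000000000000

Burst at position 1, length 1


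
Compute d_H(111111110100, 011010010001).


XOR: 100101100101
Count of 1s: 6

6


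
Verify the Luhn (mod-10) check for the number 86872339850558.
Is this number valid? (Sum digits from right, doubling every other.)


Luhn sum = 75
75 mod 10 = 5

Invalid (Luhn sum mod 10 = 5)


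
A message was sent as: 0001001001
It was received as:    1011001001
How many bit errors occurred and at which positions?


XOR: 1010000000

2 error(s) at position(s): 0, 2


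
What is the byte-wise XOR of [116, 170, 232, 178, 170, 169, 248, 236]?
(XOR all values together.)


XOR chain: 116 ^ 170 ^ 232 ^ 178 ^ 170 ^ 169 ^ 248 ^ 236 = 147

147


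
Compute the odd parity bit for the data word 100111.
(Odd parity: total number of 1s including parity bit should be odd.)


Number of 1s in data: 4
Parity bit: 1

1


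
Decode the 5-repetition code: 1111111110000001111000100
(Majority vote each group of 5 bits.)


Groups: 11111, 11110, 00000, 11110, 00100
Majority votes: 11010

11010


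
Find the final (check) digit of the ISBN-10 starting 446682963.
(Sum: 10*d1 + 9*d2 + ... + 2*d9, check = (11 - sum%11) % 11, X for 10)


Weighted sum: 284
284 mod 11 = 9

Check digit: 2


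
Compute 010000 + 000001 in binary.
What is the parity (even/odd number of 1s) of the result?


010000 = 16
000001 = 1
Sum = 17 = 10001
1s count = 2

even parity (2 ones in 10001)


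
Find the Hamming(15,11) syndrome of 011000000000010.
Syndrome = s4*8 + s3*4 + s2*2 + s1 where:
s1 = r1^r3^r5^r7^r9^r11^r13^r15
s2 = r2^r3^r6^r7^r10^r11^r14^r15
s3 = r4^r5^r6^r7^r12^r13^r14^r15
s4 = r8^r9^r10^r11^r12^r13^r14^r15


s1=1, s2=1, s3=1, s4=1

Syndrome = 15 (error at position 15)


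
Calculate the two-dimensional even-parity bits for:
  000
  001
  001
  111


Row parities: 0111
Column parities: 111

Row P: 0111, Col P: 111, Corner: 1


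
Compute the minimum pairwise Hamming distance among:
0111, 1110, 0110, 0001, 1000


Comparing all pairs, minimum distance: 1
Can detect 0 errors, correct 0 errors

1


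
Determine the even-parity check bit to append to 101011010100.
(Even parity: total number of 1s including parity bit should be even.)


Number of 1s in data: 6
Parity bit: 0

0


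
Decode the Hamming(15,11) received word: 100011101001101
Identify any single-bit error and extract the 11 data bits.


Syndrome = 2: error at position 2

Data: 01111001101 (corrected bit 2)


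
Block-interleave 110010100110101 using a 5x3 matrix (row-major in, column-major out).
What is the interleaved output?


Matrix:
  110
  010
  100
  110
  101
Read columns: 101111101000001

101111101000001


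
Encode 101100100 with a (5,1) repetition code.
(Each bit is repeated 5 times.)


Each bit -> 5 copies

111110000011111111110000000000111110000000000


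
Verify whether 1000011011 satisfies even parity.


Number of 1s: 5

No, parity error (5 ones)


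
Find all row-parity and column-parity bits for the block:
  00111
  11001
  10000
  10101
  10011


Row parities: 11111
Column parities: 01000

Row P: 11111, Col P: 01000, Corner: 1


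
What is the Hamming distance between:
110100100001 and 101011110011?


XOR: 011111010010
Count of 1s: 7

7


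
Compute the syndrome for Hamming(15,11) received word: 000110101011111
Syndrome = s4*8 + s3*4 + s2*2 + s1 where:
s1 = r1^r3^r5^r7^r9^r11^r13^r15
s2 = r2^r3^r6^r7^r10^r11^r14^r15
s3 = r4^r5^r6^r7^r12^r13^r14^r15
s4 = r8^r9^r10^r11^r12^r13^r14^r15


s1=0, s2=0, s3=1, s4=0

Syndrome = 4 (error at position 4)


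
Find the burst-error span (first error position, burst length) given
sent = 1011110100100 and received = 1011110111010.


XOR: 0000000011110

Burst at position 8, length 4


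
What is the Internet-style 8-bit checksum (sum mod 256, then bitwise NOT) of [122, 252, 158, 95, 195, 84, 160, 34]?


Sum = 1100 mod 256 = 76
Complement = 179

179


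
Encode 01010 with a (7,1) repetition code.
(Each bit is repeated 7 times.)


Each bit -> 7 copies

00000001111111000000011111110000000


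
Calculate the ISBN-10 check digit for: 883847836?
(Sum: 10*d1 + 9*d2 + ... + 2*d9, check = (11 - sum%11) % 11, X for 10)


Weighted sum: 344
344 mod 11 = 3

Check digit: 8


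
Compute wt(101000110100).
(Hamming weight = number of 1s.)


Counting 1s in 101000110100

5


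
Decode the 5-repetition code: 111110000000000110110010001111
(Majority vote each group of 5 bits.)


Groups: 11111, 00000, 00000, 11011, 00100, 01111
Majority votes: 100101

100101


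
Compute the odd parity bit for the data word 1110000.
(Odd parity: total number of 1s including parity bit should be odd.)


Number of 1s in data: 3
Parity bit: 0

0


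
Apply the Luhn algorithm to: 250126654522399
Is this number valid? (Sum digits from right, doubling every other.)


Luhn sum = 49
49 mod 10 = 9

Invalid (Luhn sum mod 10 = 9)


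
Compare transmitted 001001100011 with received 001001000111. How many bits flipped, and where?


XOR: 000000100100

2 error(s) at position(s): 6, 9


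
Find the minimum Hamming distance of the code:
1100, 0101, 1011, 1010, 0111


Comparing all pairs, minimum distance: 1
Can detect 0 errors, correct 0 errors

1


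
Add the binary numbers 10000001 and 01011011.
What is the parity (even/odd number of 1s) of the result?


10000001 = 129
01011011 = 91
Sum = 220 = 11011100
1s count = 5

odd parity (5 ones in 11011100)


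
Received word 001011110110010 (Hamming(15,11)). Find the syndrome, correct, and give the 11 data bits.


Syndrome = 0: no error detected

Data: 11110110010 (no errors)


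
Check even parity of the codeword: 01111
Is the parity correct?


Number of 1s: 4

Yes, parity is correct (4 ones)


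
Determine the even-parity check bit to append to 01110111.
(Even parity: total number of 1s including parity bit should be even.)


Number of 1s in data: 6
Parity bit: 0

0


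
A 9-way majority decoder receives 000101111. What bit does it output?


Ones: 5 out of 9
Threshold: 5

1 (5/9 voted 1)


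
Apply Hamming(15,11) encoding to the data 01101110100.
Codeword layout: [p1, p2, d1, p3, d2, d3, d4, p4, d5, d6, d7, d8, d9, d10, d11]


Parity bits: p1=0, p2=1, p3=1, p4=0

010111001110100


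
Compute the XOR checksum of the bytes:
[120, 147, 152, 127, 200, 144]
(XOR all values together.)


XOR chain: 120 ^ 147 ^ 152 ^ 127 ^ 200 ^ 144 = 84

84


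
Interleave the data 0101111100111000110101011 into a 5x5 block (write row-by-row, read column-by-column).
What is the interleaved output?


Matrix:
  01011
  11100
  11100
  01101
  01011
Read columns: 0110011111011101000110011

0110011111011101000110011


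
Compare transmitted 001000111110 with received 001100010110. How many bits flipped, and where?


XOR: 000100101000

3 error(s) at position(s): 3, 6, 8


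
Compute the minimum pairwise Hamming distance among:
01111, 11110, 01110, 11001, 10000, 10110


Comparing all pairs, minimum distance: 1
Can detect 0 errors, correct 0 errors

1


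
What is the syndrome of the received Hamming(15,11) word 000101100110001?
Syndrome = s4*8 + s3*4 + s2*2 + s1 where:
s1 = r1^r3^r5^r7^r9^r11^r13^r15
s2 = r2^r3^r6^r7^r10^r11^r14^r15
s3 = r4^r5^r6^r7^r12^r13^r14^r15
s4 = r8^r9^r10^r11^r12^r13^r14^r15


s1=1, s2=1, s3=0, s4=1

Syndrome = 11 (error at position 11)


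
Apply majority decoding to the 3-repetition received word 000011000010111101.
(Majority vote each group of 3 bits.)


Groups: 000, 011, 000, 010, 111, 101
Majority votes: 010011

010011


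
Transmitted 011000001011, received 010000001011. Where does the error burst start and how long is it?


XOR: 001000000000

Burst at position 2, length 1


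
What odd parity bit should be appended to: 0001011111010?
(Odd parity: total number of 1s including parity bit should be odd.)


Number of 1s in data: 7
Parity bit: 0

0


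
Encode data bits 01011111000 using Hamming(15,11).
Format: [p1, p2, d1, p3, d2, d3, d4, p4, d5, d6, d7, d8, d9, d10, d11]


Parity bits: p1=0, p2=1, p3=1, p4=0

010110101111000


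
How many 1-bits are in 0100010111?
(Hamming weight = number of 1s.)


Counting 1s in 0100010111

5


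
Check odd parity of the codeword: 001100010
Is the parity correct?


Number of 1s: 3

Yes, parity is correct (3 ones)


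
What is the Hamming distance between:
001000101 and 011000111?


XOR: 010000010
Count of 1s: 2

2


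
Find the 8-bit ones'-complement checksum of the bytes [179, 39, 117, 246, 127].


Sum = 708 mod 256 = 196
Complement = 59

59


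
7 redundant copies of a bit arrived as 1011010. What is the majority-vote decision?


Ones: 4 out of 7
Threshold: 4

1 (4/7 voted 1)


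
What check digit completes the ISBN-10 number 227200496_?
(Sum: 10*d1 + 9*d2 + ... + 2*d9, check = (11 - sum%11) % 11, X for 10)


Weighted sum: 163
163 mod 11 = 9

Check digit: 2


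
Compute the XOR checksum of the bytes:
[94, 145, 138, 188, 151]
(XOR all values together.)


XOR chain: 94 ^ 145 ^ 138 ^ 188 ^ 151 = 110

110


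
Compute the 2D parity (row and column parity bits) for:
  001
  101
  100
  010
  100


Row parities: 10111
Column parities: 110

Row P: 10111, Col P: 110, Corner: 0


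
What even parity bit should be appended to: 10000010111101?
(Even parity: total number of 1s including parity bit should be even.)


Number of 1s in data: 7
Parity bit: 1

1


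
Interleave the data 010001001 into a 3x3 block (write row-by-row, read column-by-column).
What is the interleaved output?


Matrix:
  010
  001
  001
Read columns: 000100011

000100011


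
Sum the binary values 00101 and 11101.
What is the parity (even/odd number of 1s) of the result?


00101 = 5
11101 = 29
Sum = 34 = 100010
1s count = 2

even parity (2 ones in 100010)


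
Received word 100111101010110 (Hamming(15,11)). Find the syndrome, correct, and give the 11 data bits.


Syndrome = 0: no error detected

Data: 01111010110 (no errors)


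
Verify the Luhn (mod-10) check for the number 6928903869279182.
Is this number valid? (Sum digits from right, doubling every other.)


Luhn sum = 89
89 mod 10 = 9

Invalid (Luhn sum mod 10 = 9)


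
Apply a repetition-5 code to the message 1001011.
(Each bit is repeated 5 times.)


Each bit -> 5 copies

11111000000000011111000001111111111


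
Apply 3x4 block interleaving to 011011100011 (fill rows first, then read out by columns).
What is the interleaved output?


Matrix:
  0110
  1110
  0011
Read columns: 010110111001

010110111001


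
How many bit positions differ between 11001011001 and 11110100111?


XOR: 00111111110
Count of 1s: 8

8


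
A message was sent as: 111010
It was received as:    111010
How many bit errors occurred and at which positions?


XOR: 000000

0 errors (received matches sent)


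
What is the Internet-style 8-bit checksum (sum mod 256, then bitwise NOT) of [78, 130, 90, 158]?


Sum = 456 mod 256 = 200
Complement = 55

55


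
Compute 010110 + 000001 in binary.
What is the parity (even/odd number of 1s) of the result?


010110 = 22
000001 = 1
Sum = 23 = 10111
1s count = 4

even parity (4 ones in 10111)


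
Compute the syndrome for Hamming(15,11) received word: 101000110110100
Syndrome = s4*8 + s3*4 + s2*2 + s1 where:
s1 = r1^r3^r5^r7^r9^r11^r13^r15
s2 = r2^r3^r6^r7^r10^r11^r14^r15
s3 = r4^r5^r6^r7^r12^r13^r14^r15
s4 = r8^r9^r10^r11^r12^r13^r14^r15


s1=1, s2=0, s3=0, s4=0

Syndrome = 1 (error at position 1)


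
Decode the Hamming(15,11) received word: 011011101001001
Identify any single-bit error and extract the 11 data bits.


Syndrome = 15: error at position 15

Data: 11111001000 (corrected bit 15)


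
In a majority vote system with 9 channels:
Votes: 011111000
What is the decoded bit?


Ones: 5 out of 9
Threshold: 5

1 (5/9 voted 1)


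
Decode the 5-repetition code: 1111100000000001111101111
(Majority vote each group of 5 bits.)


Groups: 11111, 00000, 00000, 11111, 01111
Majority votes: 10011

10011


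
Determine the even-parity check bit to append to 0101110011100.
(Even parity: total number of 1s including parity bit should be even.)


Number of 1s in data: 7
Parity bit: 1

1


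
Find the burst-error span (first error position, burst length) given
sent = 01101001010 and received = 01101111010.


XOR: 00000110000

Burst at position 5, length 2


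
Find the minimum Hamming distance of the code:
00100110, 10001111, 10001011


Comparing all pairs, minimum distance: 1
Can detect 0 errors, correct 0 errors

1


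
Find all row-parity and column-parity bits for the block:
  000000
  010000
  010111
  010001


Row parities: 0100
Column parities: 010110

Row P: 0100, Col P: 010110, Corner: 1


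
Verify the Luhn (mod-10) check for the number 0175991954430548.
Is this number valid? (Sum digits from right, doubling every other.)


Luhn sum = 77
77 mod 10 = 7

Invalid (Luhn sum mod 10 = 7)


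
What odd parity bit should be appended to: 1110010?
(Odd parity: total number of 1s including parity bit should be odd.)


Number of 1s in data: 4
Parity bit: 1

1


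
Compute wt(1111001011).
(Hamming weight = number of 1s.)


Counting 1s in 1111001011

7


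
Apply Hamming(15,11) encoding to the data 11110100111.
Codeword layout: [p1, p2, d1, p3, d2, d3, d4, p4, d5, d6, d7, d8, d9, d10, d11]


Parity bits: p1=1, p2=0, p3=0, p4=0

101011100100111


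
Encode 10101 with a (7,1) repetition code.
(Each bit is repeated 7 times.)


Each bit -> 7 copies

11111110000000111111100000001111111


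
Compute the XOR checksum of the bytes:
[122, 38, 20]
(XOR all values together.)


XOR chain: 122 ^ 38 ^ 20 = 72

72


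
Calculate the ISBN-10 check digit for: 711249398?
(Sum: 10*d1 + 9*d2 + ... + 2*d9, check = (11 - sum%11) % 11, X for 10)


Weighted sum: 225
225 mod 11 = 5

Check digit: 6


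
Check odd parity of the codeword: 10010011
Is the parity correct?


Number of 1s: 4

No, parity error (4 ones)


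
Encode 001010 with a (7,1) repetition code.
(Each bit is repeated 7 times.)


Each bit -> 7 copies

000000000000001111111000000011111110000000


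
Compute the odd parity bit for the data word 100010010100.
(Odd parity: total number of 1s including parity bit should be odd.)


Number of 1s in data: 4
Parity bit: 1

1


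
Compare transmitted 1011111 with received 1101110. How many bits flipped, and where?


XOR: 0110001

3 error(s) at position(s): 1, 2, 6


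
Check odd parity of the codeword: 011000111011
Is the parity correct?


Number of 1s: 7

Yes, parity is correct (7 ones)


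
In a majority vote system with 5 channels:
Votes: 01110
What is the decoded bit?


Ones: 3 out of 5
Threshold: 3

1 (3/5 voted 1)


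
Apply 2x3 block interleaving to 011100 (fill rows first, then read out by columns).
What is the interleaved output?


Matrix:
  011
  100
Read columns: 011010

011010


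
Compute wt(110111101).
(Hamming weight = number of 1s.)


Counting 1s in 110111101

7


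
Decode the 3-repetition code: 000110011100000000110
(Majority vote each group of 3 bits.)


Groups: 000, 110, 011, 100, 000, 000, 110
Majority votes: 0110001

0110001


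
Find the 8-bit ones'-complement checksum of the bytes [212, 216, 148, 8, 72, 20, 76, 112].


Sum = 864 mod 256 = 96
Complement = 159

159


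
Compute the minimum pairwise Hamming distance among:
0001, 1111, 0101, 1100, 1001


Comparing all pairs, minimum distance: 1
Can detect 0 errors, correct 0 errors

1


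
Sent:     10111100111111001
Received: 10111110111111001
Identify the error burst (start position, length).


XOR: 00000010000000000

Burst at position 6, length 1


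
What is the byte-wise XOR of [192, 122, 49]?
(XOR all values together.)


XOR chain: 192 ^ 122 ^ 49 = 139

139


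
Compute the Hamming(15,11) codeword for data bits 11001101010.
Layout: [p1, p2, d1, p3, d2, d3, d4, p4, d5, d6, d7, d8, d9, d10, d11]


Parity bits: p1=1, p2=1, p3=1, p4=0

111110001101010


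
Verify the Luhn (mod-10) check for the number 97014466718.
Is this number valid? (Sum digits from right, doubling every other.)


Luhn sum = 54
54 mod 10 = 4

Invalid (Luhn sum mod 10 = 4)


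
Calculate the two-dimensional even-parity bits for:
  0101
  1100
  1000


Row parities: 001
Column parities: 0001

Row P: 001, Col P: 0001, Corner: 1


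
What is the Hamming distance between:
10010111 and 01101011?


XOR: 11111100
Count of 1s: 6

6


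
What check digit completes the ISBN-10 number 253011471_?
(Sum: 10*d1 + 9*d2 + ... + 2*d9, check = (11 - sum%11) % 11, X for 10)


Weighted sum: 139
139 mod 11 = 7

Check digit: 4


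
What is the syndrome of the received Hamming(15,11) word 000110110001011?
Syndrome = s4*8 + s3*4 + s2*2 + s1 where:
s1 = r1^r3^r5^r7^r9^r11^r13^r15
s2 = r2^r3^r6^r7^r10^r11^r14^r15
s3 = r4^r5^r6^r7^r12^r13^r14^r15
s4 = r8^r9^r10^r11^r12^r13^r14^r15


s1=1, s2=1, s3=0, s4=0

Syndrome = 3 (error at position 3)


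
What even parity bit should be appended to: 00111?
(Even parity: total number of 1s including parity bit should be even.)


Number of 1s in data: 3
Parity bit: 1

1


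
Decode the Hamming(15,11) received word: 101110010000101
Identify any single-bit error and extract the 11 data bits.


Syndrome = 9: error at position 9

Data: 11001000101 (corrected bit 9)


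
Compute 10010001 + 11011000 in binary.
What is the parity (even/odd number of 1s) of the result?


10010001 = 145
11011000 = 216
Sum = 361 = 101101001
1s count = 5

odd parity (5 ones in 101101001)


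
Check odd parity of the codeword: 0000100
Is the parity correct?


Number of 1s: 1

Yes, parity is correct (1 ones)


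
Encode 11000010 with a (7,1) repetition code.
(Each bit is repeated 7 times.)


Each bit -> 7 copies

11111111111111000000000000000000000000000011111110000000


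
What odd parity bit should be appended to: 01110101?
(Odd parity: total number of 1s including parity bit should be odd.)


Number of 1s in data: 5
Parity bit: 0

0


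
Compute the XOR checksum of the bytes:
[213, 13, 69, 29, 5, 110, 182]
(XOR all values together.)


XOR chain: 213 ^ 13 ^ 69 ^ 29 ^ 5 ^ 110 ^ 182 = 93

93


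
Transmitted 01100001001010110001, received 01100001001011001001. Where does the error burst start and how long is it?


XOR: 00000000000001111000

Burst at position 13, length 4


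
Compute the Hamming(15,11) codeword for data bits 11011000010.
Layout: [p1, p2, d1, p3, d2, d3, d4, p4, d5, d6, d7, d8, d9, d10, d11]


Parity bits: p1=0, p2=1, p3=1, p4=0

011110101000010


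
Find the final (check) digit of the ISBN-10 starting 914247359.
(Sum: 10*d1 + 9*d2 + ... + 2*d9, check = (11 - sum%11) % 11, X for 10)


Weighted sum: 249
249 mod 11 = 7

Check digit: 4


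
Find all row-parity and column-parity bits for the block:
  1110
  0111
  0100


Row parities: 111
Column parities: 1101

Row P: 111, Col P: 1101, Corner: 1


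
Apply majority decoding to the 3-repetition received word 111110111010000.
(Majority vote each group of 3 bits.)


Groups: 111, 110, 111, 010, 000
Majority votes: 11100

11100


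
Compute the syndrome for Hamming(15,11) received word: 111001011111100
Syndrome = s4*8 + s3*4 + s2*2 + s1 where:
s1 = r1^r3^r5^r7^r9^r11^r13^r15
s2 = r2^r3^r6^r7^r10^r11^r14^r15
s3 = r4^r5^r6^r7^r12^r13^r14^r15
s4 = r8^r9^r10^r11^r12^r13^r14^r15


s1=1, s2=1, s3=1, s4=0

Syndrome = 7 (error at position 7)


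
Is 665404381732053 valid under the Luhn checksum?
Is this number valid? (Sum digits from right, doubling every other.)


Luhn sum = 57
57 mod 10 = 7

Invalid (Luhn sum mod 10 = 7)


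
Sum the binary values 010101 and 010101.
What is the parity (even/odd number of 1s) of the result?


010101 = 21
010101 = 21
Sum = 42 = 101010
1s count = 3

odd parity (3 ones in 101010)


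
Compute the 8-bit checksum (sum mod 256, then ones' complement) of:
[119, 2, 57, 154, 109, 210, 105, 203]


Sum = 959 mod 256 = 191
Complement = 64

64


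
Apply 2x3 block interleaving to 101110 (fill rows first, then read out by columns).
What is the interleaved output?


Matrix:
  101
  110
Read columns: 110110

110110


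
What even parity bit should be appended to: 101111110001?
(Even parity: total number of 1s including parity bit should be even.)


Number of 1s in data: 8
Parity bit: 0

0


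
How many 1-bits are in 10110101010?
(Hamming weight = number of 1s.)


Counting 1s in 10110101010

6


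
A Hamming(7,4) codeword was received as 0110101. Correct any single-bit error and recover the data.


Syndrome = 3: error at position 3

Data: 0101 (corrected bit 3)


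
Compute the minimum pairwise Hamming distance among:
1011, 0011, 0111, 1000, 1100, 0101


Comparing all pairs, minimum distance: 1
Can detect 0 errors, correct 0 errors

1


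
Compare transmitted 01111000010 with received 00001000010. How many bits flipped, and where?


XOR: 01110000000

3 error(s) at position(s): 1, 2, 3


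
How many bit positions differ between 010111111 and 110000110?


XOR: 100111001
Count of 1s: 5

5


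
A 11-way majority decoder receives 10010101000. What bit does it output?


Ones: 4 out of 11
Threshold: 6

0 (4/11 voted 1)


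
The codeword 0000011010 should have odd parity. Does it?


Number of 1s: 3

Yes, parity is correct (3 ones)


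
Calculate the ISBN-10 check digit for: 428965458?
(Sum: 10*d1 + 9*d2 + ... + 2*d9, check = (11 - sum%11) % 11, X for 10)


Weighted sum: 293
293 mod 11 = 7

Check digit: 4


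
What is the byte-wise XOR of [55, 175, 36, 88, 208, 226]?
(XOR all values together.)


XOR chain: 55 ^ 175 ^ 36 ^ 88 ^ 208 ^ 226 = 214

214


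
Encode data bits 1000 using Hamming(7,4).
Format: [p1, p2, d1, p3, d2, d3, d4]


Parity bits: p1=1, p2=1, p3=0

1110000


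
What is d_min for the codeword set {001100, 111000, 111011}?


Comparing all pairs, minimum distance: 2
Can detect 1 errors, correct 0 errors

2


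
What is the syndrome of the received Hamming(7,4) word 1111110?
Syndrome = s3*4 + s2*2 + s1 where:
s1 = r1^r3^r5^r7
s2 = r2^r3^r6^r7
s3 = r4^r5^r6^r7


s1=1, s2=1, s3=1

Syndrome = 7 (error at position 7)


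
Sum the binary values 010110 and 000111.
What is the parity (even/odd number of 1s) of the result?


010110 = 22
000111 = 7
Sum = 29 = 11101
1s count = 4

even parity (4 ones in 11101)


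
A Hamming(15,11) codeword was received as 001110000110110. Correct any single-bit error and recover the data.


Syndrome = 0: no error detected

Data: 11000110110 (no errors)


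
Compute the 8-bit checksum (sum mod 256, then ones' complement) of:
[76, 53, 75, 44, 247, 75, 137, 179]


Sum = 886 mod 256 = 118
Complement = 137

137


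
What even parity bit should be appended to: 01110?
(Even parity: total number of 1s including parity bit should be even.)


Number of 1s in data: 3
Parity bit: 1

1


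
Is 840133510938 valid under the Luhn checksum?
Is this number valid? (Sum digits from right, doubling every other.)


Luhn sum = 46
46 mod 10 = 6

Invalid (Luhn sum mod 10 = 6)


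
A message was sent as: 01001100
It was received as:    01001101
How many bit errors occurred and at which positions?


XOR: 00000001

1 error(s) at position(s): 7


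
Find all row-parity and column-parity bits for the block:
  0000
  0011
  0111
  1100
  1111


Row parities: 00100
Column parities: 0111

Row P: 00100, Col P: 0111, Corner: 1


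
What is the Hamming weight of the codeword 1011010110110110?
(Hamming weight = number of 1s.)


Counting 1s in 1011010110110110

10


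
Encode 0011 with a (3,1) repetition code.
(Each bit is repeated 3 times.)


Each bit -> 3 copies

000000111111


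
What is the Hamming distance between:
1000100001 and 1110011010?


XOR: 0110111011
Count of 1s: 7

7


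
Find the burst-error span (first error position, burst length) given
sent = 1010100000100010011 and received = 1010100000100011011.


XOR: 0000000000000001000

Burst at position 15, length 1


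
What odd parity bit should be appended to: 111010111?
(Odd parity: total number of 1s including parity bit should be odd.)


Number of 1s in data: 7
Parity bit: 0

0


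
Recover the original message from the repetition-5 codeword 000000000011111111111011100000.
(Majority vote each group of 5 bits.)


Groups: 00000, 00000, 11111, 11111, 10111, 00000
Majority votes: 001110

001110


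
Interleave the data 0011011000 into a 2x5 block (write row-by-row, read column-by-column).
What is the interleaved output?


Matrix:
  00110
  11000
Read columns: 0101101000

0101101000


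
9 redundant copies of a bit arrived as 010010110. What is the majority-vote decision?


Ones: 4 out of 9
Threshold: 5

0 (4/9 voted 1)


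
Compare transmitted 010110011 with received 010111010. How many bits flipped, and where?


XOR: 000001001

2 error(s) at position(s): 5, 8


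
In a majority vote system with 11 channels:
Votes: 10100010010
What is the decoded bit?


Ones: 4 out of 11
Threshold: 6

0 (4/11 voted 1)


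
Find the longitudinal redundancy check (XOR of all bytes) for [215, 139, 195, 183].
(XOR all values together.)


XOR chain: 215 ^ 139 ^ 195 ^ 183 = 40

40


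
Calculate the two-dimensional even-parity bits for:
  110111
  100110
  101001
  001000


Row parities: 1111
Column parities: 110000

Row P: 1111, Col P: 110000, Corner: 0


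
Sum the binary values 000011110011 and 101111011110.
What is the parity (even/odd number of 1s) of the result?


000011110011 = 243
101111011110 = 3038
Sum = 3281 = 110011010001
1s count = 6

even parity (6 ones in 110011010001)


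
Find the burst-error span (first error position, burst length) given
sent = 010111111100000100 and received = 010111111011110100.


XOR: 000000000111110000

Burst at position 9, length 5


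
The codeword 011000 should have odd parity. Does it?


Number of 1s: 2

No, parity error (2 ones)


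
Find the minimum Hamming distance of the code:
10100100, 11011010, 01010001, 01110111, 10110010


Comparing all pairs, minimum distance: 3
Can detect 2 errors, correct 1 errors

3


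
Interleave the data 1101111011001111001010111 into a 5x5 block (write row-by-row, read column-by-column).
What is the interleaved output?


Matrix:
  11011
  11011
  00111
  10010
  10111
Read columns: 1101111000001011111111101

1101111000001011111111101


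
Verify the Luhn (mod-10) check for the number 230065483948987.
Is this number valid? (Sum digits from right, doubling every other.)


Luhn sum = 72
72 mod 10 = 2

Invalid (Luhn sum mod 10 = 2)


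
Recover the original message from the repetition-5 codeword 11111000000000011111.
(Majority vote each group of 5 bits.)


Groups: 11111, 00000, 00000, 11111
Majority votes: 1001

1001


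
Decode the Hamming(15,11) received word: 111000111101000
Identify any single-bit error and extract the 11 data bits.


Syndrome = 0: no error detected

Data: 10011101000 (no errors)


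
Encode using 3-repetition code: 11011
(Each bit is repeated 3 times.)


Each bit -> 3 copies

111111000111111


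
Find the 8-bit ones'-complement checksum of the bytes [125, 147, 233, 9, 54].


Sum = 568 mod 256 = 56
Complement = 199

199


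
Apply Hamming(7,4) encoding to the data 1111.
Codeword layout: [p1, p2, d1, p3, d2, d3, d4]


Parity bits: p1=1, p2=1, p3=1

1111111


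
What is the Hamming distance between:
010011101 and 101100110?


XOR: 111111011
Count of 1s: 8

8


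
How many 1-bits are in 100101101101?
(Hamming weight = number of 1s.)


Counting 1s in 100101101101

7


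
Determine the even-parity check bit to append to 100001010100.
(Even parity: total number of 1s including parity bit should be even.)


Number of 1s in data: 4
Parity bit: 0

0


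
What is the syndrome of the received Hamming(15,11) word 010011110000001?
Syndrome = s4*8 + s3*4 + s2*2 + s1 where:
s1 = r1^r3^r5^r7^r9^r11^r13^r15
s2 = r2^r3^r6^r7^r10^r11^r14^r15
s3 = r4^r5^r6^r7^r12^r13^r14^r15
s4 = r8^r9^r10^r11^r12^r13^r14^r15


s1=1, s2=0, s3=0, s4=0

Syndrome = 1 (error at position 1)


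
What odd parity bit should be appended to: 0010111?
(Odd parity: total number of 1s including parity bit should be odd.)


Number of 1s in data: 4
Parity bit: 1

1


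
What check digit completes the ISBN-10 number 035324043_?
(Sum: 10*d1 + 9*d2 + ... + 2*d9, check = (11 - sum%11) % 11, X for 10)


Weighted sum: 138
138 mod 11 = 6

Check digit: 5


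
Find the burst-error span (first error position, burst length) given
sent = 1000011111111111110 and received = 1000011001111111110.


XOR: 0000000110000000000

Burst at position 7, length 2


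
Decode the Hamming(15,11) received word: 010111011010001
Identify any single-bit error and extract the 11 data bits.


Syndrome = 0: no error detected

Data: 01101010001 (no errors)


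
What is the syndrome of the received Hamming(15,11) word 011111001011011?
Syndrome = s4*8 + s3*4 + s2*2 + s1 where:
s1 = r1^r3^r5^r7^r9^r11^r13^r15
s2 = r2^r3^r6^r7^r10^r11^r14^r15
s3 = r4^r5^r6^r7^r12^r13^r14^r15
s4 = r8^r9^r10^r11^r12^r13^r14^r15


s1=1, s2=0, s3=0, s4=1

Syndrome = 9 (error at position 9)


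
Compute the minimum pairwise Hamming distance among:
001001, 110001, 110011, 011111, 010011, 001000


Comparing all pairs, minimum distance: 1
Can detect 0 errors, correct 0 errors

1


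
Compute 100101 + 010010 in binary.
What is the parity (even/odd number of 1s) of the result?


100101 = 37
010010 = 18
Sum = 55 = 110111
1s count = 5

odd parity (5 ones in 110111)


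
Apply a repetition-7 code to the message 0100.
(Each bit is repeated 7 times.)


Each bit -> 7 copies

0000000111111100000000000000


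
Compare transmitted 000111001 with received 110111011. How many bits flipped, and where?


XOR: 110000010

3 error(s) at position(s): 0, 1, 7


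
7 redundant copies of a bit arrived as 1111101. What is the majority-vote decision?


Ones: 6 out of 7
Threshold: 4

1 (6/7 voted 1)


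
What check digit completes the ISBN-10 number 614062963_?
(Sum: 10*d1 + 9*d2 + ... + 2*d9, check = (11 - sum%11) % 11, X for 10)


Weighted sum: 207
207 mod 11 = 9

Check digit: 2


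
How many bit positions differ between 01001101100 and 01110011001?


XOR: 00111110101
Count of 1s: 7

7


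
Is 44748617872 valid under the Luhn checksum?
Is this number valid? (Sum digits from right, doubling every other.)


Luhn sum = 59
59 mod 10 = 9

Invalid (Luhn sum mod 10 = 9)


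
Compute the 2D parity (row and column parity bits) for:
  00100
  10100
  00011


Row parities: 100
Column parities: 10011

Row P: 100, Col P: 10011, Corner: 1


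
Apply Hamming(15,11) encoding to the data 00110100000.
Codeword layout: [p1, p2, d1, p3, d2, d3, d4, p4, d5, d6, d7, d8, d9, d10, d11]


Parity bits: p1=1, p2=1, p3=0, p4=1

110001110100000


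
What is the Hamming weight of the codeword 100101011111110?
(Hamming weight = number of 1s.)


Counting 1s in 100101011111110

10


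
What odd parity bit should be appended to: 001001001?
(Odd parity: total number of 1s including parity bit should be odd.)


Number of 1s in data: 3
Parity bit: 0

0


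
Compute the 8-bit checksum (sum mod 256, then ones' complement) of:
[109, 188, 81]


Sum = 378 mod 256 = 122
Complement = 133

133


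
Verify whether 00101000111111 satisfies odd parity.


Number of 1s: 8

No, parity error (8 ones)


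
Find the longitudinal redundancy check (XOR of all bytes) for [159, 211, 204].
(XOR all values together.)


XOR chain: 159 ^ 211 ^ 204 = 128

128


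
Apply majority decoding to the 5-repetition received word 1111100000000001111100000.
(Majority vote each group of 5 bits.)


Groups: 11111, 00000, 00000, 11111, 00000
Majority votes: 10010

10010


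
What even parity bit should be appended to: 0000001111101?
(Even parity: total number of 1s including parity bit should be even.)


Number of 1s in data: 6
Parity bit: 0

0


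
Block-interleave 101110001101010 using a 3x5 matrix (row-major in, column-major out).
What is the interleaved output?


Matrix:
  10111
  00011
  01010
Read columns: 100001100111110

100001100111110


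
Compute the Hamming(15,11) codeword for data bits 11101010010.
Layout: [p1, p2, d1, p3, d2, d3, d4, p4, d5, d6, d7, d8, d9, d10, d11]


Parity bits: p1=0, p2=0, p3=1, p4=1

001111011010010


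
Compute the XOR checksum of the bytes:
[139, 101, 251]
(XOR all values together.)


XOR chain: 139 ^ 101 ^ 251 = 21

21


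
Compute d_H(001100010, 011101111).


XOR: 010001101
Count of 1s: 4

4


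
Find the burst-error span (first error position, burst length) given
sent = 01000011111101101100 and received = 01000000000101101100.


XOR: 00000011111000000000

Burst at position 6, length 5


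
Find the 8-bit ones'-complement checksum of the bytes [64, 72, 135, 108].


Sum = 379 mod 256 = 123
Complement = 132

132


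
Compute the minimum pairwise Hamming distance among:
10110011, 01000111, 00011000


Comparing all pairs, minimum distance: 5
Can detect 4 errors, correct 2 errors

5


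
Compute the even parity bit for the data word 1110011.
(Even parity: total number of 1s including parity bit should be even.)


Number of 1s in data: 5
Parity bit: 1

1


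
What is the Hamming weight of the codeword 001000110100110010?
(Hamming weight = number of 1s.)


Counting 1s in 001000110100110010

7


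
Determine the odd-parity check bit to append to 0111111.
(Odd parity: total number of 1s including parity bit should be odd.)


Number of 1s in data: 6
Parity bit: 1

1


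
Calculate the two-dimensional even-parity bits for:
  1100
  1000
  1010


Row parities: 010
Column parities: 1110

Row P: 010, Col P: 1110, Corner: 1


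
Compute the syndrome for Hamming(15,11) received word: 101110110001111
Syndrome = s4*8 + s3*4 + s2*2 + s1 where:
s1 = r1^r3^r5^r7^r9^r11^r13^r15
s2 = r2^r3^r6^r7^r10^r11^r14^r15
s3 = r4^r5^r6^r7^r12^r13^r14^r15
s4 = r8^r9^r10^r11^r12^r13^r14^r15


s1=0, s2=0, s3=1, s4=1

Syndrome = 12 (error at position 12)


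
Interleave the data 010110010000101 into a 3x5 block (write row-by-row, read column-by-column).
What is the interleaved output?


Matrix:
  01011
  00100
  00101
Read columns: 000100011100101

000100011100101


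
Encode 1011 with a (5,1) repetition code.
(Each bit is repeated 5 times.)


Each bit -> 5 copies

11111000001111111111


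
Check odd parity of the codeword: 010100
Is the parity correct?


Number of 1s: 2

No, parity error (2 ones)


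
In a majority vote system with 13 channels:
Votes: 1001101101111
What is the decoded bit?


Ones: 9 out of 13
Threshold: 7

1 (9/13 voted 1)


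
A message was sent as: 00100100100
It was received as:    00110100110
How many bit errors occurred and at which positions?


XOR: 00010000010

2 error(s) at position(s): 3, 9


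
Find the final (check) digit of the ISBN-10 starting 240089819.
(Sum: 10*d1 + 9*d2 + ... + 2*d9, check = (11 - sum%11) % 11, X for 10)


Weighted sum: 202
202 mod 11 = 4

Check digit: 7


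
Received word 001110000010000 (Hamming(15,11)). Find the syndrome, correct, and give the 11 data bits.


Syndrome = 9: error at position 9

Data: 11001010000 (corrected bit 9)


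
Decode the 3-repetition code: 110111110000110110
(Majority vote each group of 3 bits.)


Groups: 110, 111, 110, 000, 110, 110
Majority votes: 111011

111011


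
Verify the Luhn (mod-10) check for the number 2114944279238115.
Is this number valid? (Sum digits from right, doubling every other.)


Luhn sum = 70
70 mod 10 = 0

Valid (Luhn sum mod 10 = 0)


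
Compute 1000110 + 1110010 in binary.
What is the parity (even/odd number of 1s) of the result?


1000110 = 70
1110010 = 114
Sum = 184 = 10111000
1s count = 4

even parity (4 ones in 10111000)


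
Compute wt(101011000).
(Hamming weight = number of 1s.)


Counting 1s in 101011000

4


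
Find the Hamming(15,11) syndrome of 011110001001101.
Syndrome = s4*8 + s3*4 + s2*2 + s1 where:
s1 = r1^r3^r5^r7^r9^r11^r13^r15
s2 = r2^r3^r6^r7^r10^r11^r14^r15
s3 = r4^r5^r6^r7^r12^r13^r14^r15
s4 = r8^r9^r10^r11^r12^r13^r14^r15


s1=1, s2=1, s3=1, s4=0

Syndrome = 7 (error at position 7)


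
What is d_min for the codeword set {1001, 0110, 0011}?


Comparing all pairs, minimum distance: 2
Can detect 1 errors, correct 0 errors

2


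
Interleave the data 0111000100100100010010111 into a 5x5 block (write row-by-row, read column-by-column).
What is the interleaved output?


Matrix:
  01110
  00100
  10010
  00100
  10111
Read columns: 0010110000110111010100001

0010110000110111010100001


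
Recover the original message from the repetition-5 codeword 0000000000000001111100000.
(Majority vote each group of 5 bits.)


Groups: 00000, 00000, 00000, 11111, 00000
Majority votes: 00010

00010


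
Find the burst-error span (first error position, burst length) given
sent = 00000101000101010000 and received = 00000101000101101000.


XOR: 00000000000000111000

Burst at position 14, length 3


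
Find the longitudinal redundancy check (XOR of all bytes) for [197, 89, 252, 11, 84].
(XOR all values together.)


XOR chain: 197 ^ 89 ^ 252 ^ 11 ^ 84 = 63

63


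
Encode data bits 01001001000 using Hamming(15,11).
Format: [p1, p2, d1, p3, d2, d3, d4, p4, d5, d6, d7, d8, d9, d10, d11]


Parity bits: p1=0, p2=0, p3=0, p4=0

000010001001000


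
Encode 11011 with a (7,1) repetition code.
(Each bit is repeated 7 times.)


Each bit -> 7 copies

11111111111111000000011111111111111
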